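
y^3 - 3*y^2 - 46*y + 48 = (y - 8)*(y - 1)*(y + 6)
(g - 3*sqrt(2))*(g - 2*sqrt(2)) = g^2 - 5*sqrt(2)*g + 12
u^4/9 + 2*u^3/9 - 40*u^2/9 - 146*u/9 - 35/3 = (u/3 + 1/3)*(u/3 + 1)*(u - 7)*(u + 5)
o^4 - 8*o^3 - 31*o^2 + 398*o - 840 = (o - 6)*(o - 5)*(o - 4)*(o + 7)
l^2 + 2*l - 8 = (l - 2)*(l + 4)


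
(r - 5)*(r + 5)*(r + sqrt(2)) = r^3 + sqrt(2)*r^2 - 25*r - 25*sqrt(2)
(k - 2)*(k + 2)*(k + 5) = k^3 + 5*k^2 - 4*k - 20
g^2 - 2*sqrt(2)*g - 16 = (g - 4*sqrt(2))*(g + 2*sqrt(2))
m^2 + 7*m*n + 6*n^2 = (m + n)*(m + 6*n)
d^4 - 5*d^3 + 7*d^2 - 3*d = d*(d - 3)*(d - 1)^2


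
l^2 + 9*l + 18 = (l + 3)*(l + 6)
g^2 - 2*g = g*(g - 2)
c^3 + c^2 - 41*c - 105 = (c - 7)*(c + 3)*(c + 5)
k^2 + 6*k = k*(k + 6)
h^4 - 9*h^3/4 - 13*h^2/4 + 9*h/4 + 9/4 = (h - 3)*(h - 1)*(h + 3/4)*(h + 1)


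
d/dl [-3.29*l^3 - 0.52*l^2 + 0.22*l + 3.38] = -9.87*l^2 - 1.04*l + 0.22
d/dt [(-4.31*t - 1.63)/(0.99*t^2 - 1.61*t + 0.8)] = (4.2669*t^2 + 3.2274*t - 6.0723)/(0.9801*t^4 - 3.1878*t^3 + 4.1761*t^2 - 2.576*t + 0.64)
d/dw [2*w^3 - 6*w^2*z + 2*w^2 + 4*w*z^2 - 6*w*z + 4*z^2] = 6*w^2 - 12*w*z + 4*w + 4*z^2 - 6*z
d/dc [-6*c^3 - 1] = -18*c^2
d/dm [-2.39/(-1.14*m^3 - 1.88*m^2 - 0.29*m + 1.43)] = (-8.1738*m^2 - 8.9864*m - 0.6931)/(1.14*m^3 + 1.88*m^2 + 0.29*m - 1.43)^2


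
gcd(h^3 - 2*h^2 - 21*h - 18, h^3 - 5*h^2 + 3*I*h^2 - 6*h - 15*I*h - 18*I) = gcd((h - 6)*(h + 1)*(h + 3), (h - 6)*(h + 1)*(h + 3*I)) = h^2 - 5*h - 6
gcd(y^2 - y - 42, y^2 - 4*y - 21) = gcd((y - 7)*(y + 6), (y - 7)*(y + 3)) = y - 7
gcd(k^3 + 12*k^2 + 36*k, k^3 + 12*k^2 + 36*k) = k^3 + 12*k^2 + 36*k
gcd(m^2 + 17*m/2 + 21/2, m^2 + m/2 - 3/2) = m + 3/2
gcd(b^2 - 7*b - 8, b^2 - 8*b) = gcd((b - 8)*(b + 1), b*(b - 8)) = b - 8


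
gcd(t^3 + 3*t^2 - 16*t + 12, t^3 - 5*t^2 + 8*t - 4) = t^2 - 3*t + 2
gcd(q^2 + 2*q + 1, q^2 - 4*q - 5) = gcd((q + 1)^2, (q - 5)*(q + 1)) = q + 1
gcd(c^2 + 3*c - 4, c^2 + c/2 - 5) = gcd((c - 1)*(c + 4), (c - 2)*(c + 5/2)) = 1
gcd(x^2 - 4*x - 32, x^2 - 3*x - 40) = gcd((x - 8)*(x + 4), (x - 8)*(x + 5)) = x - 8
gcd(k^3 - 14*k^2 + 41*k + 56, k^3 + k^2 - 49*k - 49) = k^2 - 6*k - 7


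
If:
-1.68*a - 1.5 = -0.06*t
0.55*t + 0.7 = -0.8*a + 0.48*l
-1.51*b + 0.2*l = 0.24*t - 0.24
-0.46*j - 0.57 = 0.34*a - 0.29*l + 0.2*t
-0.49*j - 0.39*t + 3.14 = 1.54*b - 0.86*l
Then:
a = -1.12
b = 0.15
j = -2.49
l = -7.68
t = -6.35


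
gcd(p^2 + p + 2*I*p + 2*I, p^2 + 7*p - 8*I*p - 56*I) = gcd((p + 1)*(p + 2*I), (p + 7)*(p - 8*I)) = 1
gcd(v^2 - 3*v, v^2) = v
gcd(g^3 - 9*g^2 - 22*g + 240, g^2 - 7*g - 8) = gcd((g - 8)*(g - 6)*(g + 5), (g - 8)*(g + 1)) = g - 8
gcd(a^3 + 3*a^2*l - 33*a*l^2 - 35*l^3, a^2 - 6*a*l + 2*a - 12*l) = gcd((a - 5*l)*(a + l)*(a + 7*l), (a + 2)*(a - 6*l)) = 1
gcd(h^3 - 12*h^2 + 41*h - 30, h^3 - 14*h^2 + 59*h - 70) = h - 5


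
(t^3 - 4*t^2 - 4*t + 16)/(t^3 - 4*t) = (t - 4)/t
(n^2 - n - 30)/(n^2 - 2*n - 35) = (n - 6)/(n - 7)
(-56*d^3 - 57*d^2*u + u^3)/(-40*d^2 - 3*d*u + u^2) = (7*d^2 + 8*d*u + u^2)/(5*d + u)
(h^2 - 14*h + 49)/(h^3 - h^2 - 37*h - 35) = (h - 7)/(h^2 + 6*h + 5)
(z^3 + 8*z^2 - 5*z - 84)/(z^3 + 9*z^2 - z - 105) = (z + 4)/(z + 5)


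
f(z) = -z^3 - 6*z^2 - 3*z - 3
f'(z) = -3*z^2 - 12*z - 3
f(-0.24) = -2.61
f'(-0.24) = -0.29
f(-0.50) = -2.88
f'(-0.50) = 2.25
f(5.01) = -294.38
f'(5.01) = -138.42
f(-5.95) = 13.08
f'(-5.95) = -37.81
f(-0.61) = -3.18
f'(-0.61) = 3.20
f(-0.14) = -2.69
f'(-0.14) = -1.38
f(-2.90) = -20.37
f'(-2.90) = 6.57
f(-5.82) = 8.36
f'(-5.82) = -34.78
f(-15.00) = 2067.00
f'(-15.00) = -498.00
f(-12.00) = 897.00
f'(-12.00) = -291.00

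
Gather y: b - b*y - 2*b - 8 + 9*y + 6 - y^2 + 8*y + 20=-b - y^2 + y*(17 - b) + 18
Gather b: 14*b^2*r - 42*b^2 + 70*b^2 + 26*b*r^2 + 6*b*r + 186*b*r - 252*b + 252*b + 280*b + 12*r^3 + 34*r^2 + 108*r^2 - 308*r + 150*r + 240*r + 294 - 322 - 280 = b^2*(14*r + 28) + b*(26*r^2 + 192*r + 280) + 12*r^3 + 142*r^2 + 82*r - 308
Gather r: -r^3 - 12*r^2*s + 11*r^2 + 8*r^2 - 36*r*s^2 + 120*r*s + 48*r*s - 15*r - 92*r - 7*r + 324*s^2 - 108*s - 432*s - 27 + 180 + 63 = -r^3 + r^2*(19 - 12*s) + r*(-36*s^2 + 168*s - 114) + 324*s^2 - 540*s + 216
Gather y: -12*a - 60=-12*a - 60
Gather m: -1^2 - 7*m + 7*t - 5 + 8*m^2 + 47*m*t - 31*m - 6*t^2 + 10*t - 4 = 8*m^2 + m*(47*t - 38) - 6*t^2 + 17*t - 10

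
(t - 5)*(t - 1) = t^2 - 6*t + 5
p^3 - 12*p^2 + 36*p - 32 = (p - 8)*(p - 2)^2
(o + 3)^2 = o^2 + 6*o + 9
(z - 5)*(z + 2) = z^2 - 3*z - 10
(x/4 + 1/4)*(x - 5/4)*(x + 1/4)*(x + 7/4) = x^4/4 + 7*x^3/16 - 21*x^2/64 - 167*x/256 - 35/256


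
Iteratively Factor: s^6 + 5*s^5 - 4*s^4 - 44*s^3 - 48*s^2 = (s + 4)*(s^5 + s^4 - 8*s^3 - 12*s^2) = (s + 2)*(s + 4)*(s^4 - s^3 - 6*s^2) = s*(s + 2)*(s + 4)*(s^3 - s^2 - 6*s) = s*(s + 2)^2*(s + 4)*(s^2 - 3*s) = s*(s - 3)*(s + 2)^2*(s + 4)*(s)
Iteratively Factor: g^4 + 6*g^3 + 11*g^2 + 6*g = (g)*(g^3 + 6*g^2 + 11*g + 6) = g*(g + 2)*(g^2 + 4*g + 3) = g*(g + 1)*(g + 2)*(g + 3)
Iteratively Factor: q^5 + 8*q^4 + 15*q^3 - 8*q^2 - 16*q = (q - 1)*(q^4 + 9*q^3 + 24*q^2 + 16*q) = (q - 1)*(q + 4)*(q^3 + 5*q^2 + 4*q) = q*(q - 1)*(q + 4)*(q^2 + 5*q + 4) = q*(q - 1)*(q + 4)^2*(q + 1)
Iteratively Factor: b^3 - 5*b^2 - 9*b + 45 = (b + 3)*(b^2 - 8*b + 15) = (b - 5)*(b + 3)*(b - 3)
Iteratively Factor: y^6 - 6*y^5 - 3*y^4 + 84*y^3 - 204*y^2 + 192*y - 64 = (y - 2)*(y^5 - 4*y^4 - 11*y^3 + 62*y^2 - 80*y + 32) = (y - 2)*(y + 4)*(y^4 - 8*y^3 + 21*y^2 - 22*y + 8) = (y - 2)*(y - 1)*(y + 4)*(y^3 - 7*y^2 + 14*y - 8) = (y - 2)^2*(y - 1)*(y + 4)*(y^2 - 5*y + 4) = (y - 4)*(y - 2)^2*(y - 1)*(y + 4)*(y - 1)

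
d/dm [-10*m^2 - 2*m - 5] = -20*m - 2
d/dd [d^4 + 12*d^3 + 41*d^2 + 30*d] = 4*d^3 + 36*d^2 + 82*d + 30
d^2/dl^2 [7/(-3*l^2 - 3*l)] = 14*(l*(l + 1) - (2*l + 1)^2)/(3*l^3*(l + 1)^3)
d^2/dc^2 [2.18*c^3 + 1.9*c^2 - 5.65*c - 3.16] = 13.08*c + 3.8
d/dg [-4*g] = -4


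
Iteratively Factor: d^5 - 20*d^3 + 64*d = (d + 4)*(d^4 - 4*d^3 - 4*d^2 + 16*d) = (d - 4)*(d + 4)*(d^3 - 4*d) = (d - 4)*(d - 2)*(d + 4)*(d^2 + 2*d) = d*(d - 4)*(d - 2)*(d + 4)*(d + 2)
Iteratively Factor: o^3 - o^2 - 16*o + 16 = (o - 4)*(o^2 + 3*o - 4) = (o - 4)*(o + 4)*(o - 1)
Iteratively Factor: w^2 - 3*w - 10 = (w + 2)*(w - 5)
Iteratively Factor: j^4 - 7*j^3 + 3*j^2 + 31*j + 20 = (j - 5)*(j^3 - 2*j^2 - 7*j - 4) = (j - 5)*(j + 1)*(j^2 - 3*j - 4) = (j - 5)*(j + 1)^2*(j - 4)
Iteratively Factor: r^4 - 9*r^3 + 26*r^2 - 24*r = (r - 3)*(r^3 - 6*r^2 + 8*r) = r*(r - 3)*(r^2 - 6*r + 8) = r*(r - 3)*(r - 2)*(r - 4)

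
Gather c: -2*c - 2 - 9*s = -2*c - 9*s - 2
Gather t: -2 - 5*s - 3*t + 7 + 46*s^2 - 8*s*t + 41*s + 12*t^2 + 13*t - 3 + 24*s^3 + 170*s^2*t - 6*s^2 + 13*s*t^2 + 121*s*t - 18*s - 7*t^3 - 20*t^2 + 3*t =24*s^3 + 40*s^2 + 18*s - 7*t^3 + t^2*(13*s - 8) + t*(170*s^2 + 113*s + 13) + 2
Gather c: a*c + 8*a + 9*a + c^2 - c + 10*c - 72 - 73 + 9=17*a + c^2 + c*(a + 9) - 136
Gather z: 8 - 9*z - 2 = 6 - 9*z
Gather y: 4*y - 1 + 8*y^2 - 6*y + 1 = 8*y^2 - 2*y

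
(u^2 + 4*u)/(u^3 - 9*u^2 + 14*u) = (u + 4)/(u^2 - 9*u + 14)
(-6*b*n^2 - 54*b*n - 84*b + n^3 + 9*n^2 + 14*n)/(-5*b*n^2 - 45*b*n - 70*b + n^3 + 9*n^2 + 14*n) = (6*b - n)/(5*b - n)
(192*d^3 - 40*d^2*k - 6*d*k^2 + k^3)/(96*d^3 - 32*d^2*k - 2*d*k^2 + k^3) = (8*d - k)/(4*d - k)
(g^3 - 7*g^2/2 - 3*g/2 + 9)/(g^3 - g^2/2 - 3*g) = (g - 3)/g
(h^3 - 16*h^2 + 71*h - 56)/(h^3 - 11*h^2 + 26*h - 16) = (h - 7)/(h - 2)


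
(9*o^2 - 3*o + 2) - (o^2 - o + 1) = 8*o^2 - 2*o + 1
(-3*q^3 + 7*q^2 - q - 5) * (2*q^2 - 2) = -6*q^5 + 14*q^4 + 4*q^3 - 24*q^2 + 2*q + 10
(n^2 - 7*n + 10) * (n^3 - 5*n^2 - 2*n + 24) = n^5 - 12*n^4 + 43*n^3 - 12*n^2 - 188*n + 240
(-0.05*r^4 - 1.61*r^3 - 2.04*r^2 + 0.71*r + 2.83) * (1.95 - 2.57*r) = 0.1285*r^5 + 4.0402*r^4 + 2.1033*r^3 - 5.8027*r^2 - 5.8886*r + 5.5185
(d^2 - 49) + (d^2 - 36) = 2*d^2 - 85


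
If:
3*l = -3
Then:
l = -1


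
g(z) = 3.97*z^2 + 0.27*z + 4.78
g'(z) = 7.94*z + 0.27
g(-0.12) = 4.80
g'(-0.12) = -0.68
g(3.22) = 46.81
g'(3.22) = 25.84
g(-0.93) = 7.96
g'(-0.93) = -7.11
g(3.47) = 53.52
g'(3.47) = 27.82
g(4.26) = 77.98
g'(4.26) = 34.09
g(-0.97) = 8.25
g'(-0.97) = -7.43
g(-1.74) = 16.33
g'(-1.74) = -13.55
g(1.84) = 18.72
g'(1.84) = 14.88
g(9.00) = 328.78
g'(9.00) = 71.73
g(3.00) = 41.32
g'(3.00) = 24.09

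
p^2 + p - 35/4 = (p - 5/2)*(p + 7/2)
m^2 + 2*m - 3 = (m - 1)*(m + 3)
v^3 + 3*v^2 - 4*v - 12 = (v - 2)*(v + 2)*(v + 3)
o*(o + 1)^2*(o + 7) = o^4 + 9*o^3 + 15*o^2 + 7*o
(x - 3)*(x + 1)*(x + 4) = x^3 + 2*x^2 - 11*x - 12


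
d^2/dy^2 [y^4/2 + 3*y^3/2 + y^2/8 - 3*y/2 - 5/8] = 6*y^2 + 9*y + 1/4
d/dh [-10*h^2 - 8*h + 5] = -20*h - 8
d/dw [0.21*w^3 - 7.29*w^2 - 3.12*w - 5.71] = 0.63*w^2 - 14.58*w - 3.12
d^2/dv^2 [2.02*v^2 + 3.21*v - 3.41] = 4.04000000000000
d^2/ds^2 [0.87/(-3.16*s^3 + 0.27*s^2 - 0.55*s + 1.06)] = ((16.4952*s - 0.4698)*(3.16*s^3 - 0.27*s^2 + 0.55*s - 1.06) - 0.87*(9.48*s^2 - 0.54*s + 0.55)*(18.96*s^2 - 1.08*s + 1.1))/(3.16*s^3 - 0.27*s^2 + 0.55*s - 1.06)^3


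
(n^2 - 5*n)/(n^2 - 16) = n*(n - 5)/(n^2 - 16)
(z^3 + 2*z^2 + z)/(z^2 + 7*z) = (z^2 + 2*z + 1)/(z + 7)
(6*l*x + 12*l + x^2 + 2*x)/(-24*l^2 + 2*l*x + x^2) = (x + 2)/(-4*l + x)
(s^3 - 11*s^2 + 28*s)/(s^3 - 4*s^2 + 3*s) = (s^2 - 11*s + 28)/(s^2 - 4*s + 3)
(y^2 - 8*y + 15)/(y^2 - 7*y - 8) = (-y^2 + 8*y - 15)/(-y^2 + 7*y + 8)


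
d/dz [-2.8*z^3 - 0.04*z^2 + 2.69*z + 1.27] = -8.4*z^2 - 0.08*z + 2.69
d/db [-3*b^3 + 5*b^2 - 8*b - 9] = -9*b^2 + 10*b - 8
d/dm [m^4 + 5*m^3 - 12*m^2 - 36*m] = 4*m^3 + 15*m^2 - 24*m - 36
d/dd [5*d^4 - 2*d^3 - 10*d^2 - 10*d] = 20*d^3 - 6*d^2 - 20*d - 10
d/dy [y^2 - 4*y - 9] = 2*y - 4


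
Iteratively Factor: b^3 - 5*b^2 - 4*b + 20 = (b + 2)*(b^2 - 7*b + 10) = (b - 5)*(b + 2)*(b - 2)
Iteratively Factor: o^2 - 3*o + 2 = (o - 2)*(o - 1)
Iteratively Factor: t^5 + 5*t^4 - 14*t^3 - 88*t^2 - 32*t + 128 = (t + 2)*(t^4 + 3*t^3 - 20*t^2 - 48*t + 64) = (t + 2)*(t + 4)*(t^3 - t^2 - 16*t + 16) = (t - 4)*(t + 2)*(t + 4)*(t^2 + 3*t - 4) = (t - 4)*(t - 1)*(t + 2)*(t + 4)*(t + 4)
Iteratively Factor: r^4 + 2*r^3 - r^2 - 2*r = (r - 1)*(r^3 + 3*r^2 + 2*r) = (r - 1)*(r + 1)*(r^2 + 2*r) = r*(r - 1)*(r + 1)*(r + 2)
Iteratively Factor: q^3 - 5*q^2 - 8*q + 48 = (q + 3)*(q^2 - 8*q + 16) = (q - 4)*(q + 3)*(q - 4)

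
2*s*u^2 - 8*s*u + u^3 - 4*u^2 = u*(2*s + u)*(u - 4)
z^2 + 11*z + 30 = (z + 5)*(z + 6)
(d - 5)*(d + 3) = d^2 - 2*d - 15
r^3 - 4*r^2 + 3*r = r*(r - 3)*(r - 1)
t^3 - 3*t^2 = t^2*(t - 3)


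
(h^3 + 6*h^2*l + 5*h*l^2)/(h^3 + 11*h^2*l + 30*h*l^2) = (h + l)/(h + 6*l)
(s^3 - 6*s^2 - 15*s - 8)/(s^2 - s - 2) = (s^2 - 7*s - 8)/(s - 2)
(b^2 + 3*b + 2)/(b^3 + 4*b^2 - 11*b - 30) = (b + 1)/(b^2 + 2*b - 15)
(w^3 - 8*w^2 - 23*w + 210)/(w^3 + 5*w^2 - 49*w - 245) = (w - 6)/(w + 7)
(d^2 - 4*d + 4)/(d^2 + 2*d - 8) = (d - 2)/(d + 4)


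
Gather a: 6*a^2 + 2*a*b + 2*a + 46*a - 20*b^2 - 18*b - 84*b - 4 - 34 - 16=6*a^2 + a*(2*b + 48) - 20*b^2 - 102*b - 54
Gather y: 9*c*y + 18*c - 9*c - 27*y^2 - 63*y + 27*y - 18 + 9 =9*c - 27*y^2 + y*(9*c - 36) - 9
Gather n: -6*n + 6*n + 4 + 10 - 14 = 0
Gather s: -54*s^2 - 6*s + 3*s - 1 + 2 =-54*s^2 - 3*s + 1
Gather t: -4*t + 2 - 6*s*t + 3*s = 3*s + t*(-6*s - 4) + 2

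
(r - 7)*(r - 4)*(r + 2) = r^3 - 9*r^2 + 6*r + 56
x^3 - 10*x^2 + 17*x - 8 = (x - 8)*(x - 1)^2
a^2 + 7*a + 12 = (a + 3)*(a + 4)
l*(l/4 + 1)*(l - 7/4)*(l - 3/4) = l^4/4 + 3*l^3/8 - 139*l^2/64 + 21*l/16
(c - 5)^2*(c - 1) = c^3 - 11*c^2 + 35*c - 25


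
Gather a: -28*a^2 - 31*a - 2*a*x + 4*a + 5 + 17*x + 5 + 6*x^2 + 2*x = -28*a^2 + a*(-2*x - 27) + 6*x^2 + 19*x + 10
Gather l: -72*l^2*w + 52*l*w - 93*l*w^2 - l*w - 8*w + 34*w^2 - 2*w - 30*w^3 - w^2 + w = -72*l^2*w + l*(-93*w^2 + 51*w) - 30*w^3 + 33*w^2 - 9*w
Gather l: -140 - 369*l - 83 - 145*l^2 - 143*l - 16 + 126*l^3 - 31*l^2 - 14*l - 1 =126*l^3 - 176*l^2 - 526*l - 240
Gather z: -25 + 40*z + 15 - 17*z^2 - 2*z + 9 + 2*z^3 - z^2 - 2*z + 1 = 2*z^3 - 18*z^2 + 36*z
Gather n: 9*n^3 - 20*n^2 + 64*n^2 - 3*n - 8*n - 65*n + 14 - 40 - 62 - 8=9*n^3 + 44*n^2 - 76*n - 96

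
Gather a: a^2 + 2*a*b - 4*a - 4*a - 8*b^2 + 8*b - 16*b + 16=a^2 + a*(2*b - 8) - 8*b^2 - 8*b + 16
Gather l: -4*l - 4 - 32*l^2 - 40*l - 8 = -32*l^2 - 44*l - 12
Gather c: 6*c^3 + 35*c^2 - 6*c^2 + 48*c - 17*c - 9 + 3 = 6*c^3 + 29*c^2 + 31*c - 6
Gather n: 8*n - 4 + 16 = 8*n + 12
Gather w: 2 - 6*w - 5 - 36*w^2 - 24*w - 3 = -36*w^2 - 30*w - 6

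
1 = 1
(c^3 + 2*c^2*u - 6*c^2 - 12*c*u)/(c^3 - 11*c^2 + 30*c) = (c + 2*u)/(c - 5)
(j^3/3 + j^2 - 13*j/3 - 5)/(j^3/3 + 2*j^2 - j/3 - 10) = (j^2 - 2*j - 3)/(j^2 + j - 6)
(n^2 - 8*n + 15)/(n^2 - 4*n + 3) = (n - 5)/(n - 1)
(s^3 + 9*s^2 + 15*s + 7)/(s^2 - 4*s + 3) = (s^3 + 9*s^2 + 15*s + 7)/(s^2 - 4*s + 3)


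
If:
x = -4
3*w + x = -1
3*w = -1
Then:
No Solution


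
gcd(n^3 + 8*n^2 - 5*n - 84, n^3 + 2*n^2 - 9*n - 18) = n - 3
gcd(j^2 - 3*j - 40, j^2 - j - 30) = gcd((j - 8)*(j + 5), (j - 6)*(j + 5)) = j + 5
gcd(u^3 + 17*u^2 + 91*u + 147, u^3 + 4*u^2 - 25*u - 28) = u + 7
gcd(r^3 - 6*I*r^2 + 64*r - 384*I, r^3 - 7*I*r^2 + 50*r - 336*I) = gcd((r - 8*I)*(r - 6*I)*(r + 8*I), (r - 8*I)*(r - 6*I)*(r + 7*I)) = r^2 - 14*I*r - 48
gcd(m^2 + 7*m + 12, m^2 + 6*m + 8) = m + 4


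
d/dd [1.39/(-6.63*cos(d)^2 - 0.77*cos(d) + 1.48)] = -(18.4314*cos(d) + 1.0703)*sin(d)/(6.63*cos(d)^2 + 0.77*cos(d) - 1.48)^2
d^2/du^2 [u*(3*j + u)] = 2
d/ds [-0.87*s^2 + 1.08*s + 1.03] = 1.08 - 1.74*s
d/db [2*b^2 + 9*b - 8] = 4*b + 9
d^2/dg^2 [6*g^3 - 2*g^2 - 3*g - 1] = 36*g - 4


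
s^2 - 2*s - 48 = (s - 8)*(s + 6)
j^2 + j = j*(j + 1)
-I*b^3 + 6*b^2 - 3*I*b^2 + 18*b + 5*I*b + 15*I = (b + 3)*(b + 5*I)*(-I*b + 1)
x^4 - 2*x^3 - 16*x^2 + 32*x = x*(x - 4)*(x - 2)*(x + 4)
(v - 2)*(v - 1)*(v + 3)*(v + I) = v^4 + I*v^3 - 7*v^2 + 6*v - 7*I*v + 6*I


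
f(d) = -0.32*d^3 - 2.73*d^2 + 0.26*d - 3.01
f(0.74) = -4.44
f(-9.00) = 6.80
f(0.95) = -5.50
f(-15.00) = 458.84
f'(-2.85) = 8.02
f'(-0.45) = 2.52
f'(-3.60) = 7.47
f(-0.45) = -3.65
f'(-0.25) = 1.56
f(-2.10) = -12.63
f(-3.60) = -24.40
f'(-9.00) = -28.36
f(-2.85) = -18.52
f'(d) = -0.96*d^2 - 5.46*d + 0.26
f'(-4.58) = 5.13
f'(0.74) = -4.31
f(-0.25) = -3.24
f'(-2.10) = 7.49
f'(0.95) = -5.79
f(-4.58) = -30.72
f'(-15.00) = -133.84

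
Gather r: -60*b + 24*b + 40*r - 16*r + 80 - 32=-36*b + 24*r + 48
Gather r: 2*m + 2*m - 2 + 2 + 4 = 4*m + 4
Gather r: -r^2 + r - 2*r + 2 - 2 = -r^2 - r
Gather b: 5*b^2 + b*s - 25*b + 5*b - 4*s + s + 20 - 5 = 5*b^2 + b*(s - 20) - 3*s + 15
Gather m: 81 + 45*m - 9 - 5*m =40*m + 72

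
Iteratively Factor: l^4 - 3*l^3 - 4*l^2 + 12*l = (l - 2)*(l^3 - l^2 - 6*l) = l*(l - 2)*(l^2 - l - 6) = l*(l - 3)*(l - 2)*(l + 2)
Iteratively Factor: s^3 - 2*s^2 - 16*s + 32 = (s - 2)*(s^2 - 16) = (s - 4)*(s - 2)*(s + 4)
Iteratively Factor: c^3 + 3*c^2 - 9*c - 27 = (c + 3)*(c^2 - 9) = (c - 3)*(c + 3)*(c + 3)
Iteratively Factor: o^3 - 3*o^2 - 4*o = (o - 4)*(o^2 + o) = o*(o - 4)*(o + 1)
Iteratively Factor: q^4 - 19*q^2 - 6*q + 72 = (q + 3)*(q^3 - 3*q^2 - 10*q + 24) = (q + 3)^2*(q^2 - 6*q + 8) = (q - 4)*(q + 3)^2*(q - 2)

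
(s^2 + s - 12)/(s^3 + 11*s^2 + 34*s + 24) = (s - 3)/(s^2 + 7*s + 6)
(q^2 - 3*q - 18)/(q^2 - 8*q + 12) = (q + 3)/(q - 2)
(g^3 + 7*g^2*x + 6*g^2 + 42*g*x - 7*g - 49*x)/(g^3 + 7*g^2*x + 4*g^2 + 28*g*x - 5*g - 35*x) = (g + 7)/(g + 5)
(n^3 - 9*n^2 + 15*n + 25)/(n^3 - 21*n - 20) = (n - 5)/(n + 4)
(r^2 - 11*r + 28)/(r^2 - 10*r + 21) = (r - 4)/(r - 3)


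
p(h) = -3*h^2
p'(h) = -6*h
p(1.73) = -8.98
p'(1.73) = -10.38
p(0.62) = -1.15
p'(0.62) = -3.72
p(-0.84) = -2.12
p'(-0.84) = 5.04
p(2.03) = -12.36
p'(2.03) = -12.18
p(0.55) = -0.91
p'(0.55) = -3.30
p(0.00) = 0.00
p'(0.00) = 0.00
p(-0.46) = -0.63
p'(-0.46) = 2.76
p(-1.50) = -6.75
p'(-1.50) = 9.00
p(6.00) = -108.00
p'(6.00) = -36.00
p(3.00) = -27.00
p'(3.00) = -18.00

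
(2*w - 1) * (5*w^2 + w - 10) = 10*w^3 - 3*w^2 - 21*w + 10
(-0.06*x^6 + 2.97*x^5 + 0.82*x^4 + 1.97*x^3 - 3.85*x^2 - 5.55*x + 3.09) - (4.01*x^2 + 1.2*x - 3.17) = -0.06*x^6 + 2.97*x^5 + 0.82*x^4 + 1.97*x^3 - 7.86*x^2 - 6.75*x + 6.26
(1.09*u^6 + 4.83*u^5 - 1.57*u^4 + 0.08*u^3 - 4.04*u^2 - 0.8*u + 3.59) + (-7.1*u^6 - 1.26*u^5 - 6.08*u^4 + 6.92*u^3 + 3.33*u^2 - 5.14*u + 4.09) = -6.01*u^6 + 3.57*u^5 - 7.65*u^4 + 7.0*u^3 - 0.71*u^2 - 5.94*u + 7.68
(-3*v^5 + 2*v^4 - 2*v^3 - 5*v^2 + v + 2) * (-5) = 15*v^5 - 10*v^4 + 10*v^3 + 25*v^2 - 5*v - 10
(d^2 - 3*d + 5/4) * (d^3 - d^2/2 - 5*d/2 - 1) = d^5 - 7*d^4/2 + d^3/4 + 47*d^2/8 - d/8 - 5/4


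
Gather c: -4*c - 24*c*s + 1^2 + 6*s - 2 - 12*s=c*(-24*s - 4) - 6*s - 1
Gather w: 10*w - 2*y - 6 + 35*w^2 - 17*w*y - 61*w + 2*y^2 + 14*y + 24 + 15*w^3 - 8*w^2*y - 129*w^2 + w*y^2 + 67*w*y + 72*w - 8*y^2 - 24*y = 15*w^3 + w^2*(-8*y - 94) + w*(y^2 + 50*y + 21) - 6*y^2 - 12*y + 18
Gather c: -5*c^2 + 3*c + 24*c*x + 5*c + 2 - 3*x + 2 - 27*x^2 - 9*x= -5*c^2 + c*(24*x + 8) - 27*x^2 - 12*x + 4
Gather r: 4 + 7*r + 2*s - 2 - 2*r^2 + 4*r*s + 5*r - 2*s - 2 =-2*r^2 + r*(4*s + 12)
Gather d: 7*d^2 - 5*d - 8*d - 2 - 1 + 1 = 7*d^2 - 13*d - 2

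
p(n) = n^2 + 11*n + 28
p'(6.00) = 23.00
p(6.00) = 130.00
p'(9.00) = 29.00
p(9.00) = 208.00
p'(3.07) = 17.14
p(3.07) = 71.19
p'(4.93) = 20.86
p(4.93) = 106.53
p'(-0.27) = 10.46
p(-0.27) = 25.10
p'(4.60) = 20.20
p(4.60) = 99.76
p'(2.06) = 15.12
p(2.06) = 54.90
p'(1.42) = 13.84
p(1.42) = 45.64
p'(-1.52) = 7.96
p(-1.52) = 13.59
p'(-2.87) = 5.26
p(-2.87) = 4.67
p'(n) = 2*n + 11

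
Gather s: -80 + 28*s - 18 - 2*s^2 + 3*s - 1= -2*s^2 + 31*s - 99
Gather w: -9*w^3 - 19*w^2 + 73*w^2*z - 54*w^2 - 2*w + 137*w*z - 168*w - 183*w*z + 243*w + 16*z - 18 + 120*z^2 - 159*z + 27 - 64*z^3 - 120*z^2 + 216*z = -9*w^3 + w^2*(73*z - 73) + w*(73 - 46*z) - 64*z^3 + 73*z + 9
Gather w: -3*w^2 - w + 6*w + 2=-3*w^2 + 5*w + 2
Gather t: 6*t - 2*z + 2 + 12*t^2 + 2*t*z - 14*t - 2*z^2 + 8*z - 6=12*t^2 + t*(2*z - 8) - 2*z^2 + 6*z - 4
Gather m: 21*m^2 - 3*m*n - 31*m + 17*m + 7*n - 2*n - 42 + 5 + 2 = 21*m^2 + m*(-3*n - 14) + 5*n - 35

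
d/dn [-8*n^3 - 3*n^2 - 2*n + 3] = -24*n^2 - 6*n - 2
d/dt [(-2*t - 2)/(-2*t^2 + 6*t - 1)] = 2*(-2*t^2 - 4*t + 7)/(4*t^4 - 24*t^3 + 40*t^2 - 12*t + 1)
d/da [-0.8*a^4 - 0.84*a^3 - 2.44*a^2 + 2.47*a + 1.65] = -3.2*a^3 - 2.52*a^2 - 4.88*a + 2.47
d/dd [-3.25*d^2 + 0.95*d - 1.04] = 0.95 - 6.5*d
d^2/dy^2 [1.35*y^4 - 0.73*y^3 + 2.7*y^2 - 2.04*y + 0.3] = 16.2*y^2 - 4.38*y + 5.4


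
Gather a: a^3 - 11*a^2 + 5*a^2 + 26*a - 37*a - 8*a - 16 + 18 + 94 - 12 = a^3 - 6*a^2 - 19*a + 84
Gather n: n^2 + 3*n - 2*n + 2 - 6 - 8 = n^2 + n - 12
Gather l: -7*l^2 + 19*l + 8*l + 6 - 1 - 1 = -7*l^2 + 27*l + 4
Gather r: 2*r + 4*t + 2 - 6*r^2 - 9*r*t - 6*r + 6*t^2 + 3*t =-6*r^2 + r*(-9*t - 4) + 6*t^2 + 7*t + 2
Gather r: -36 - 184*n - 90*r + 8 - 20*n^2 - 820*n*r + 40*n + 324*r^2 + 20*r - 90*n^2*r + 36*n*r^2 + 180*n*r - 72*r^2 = -20*n^2 - 144*n + r^2*(36*n + 252) + r*(-90*n^2 - 640*n - 70) - 28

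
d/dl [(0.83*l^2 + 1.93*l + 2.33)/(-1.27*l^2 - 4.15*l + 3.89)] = (-0.993399999999999*l^2 + 12.3756*l + 17.1772)/(1.6129*l^4 + 10.541*l^3 + 7.3419*l^2 - 32.287*l + 15.1321)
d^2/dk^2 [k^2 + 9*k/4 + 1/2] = 2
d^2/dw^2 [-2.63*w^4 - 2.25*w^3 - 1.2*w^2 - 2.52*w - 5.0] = -31.56*w^2 - 13.5*w - 2.4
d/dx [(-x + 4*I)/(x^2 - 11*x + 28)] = (-x^2 + 11*x + (x - 4*I)*(2*x - 11) - 28)/(x^2 - 11*x + 28)^2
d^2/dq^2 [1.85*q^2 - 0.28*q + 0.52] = 3.70000000000000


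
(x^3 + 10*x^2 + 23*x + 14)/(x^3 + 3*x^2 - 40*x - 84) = (x + 1)/(x - 6)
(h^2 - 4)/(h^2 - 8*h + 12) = (h + 2)/(h - 6)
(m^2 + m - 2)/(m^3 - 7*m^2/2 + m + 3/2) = 2*(m + 2)/(2*m^2 - 5*m - 3)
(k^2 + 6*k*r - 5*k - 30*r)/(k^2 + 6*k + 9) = (k^2 + 6*k*r - 5*k - 30*r)/(k^2 + 6*k + 9)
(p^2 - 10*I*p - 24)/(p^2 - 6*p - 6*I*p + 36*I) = (p - 4*I)/(p - 6)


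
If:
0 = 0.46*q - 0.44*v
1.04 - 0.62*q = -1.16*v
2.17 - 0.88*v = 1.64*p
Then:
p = 2.31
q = -1.75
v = -1.83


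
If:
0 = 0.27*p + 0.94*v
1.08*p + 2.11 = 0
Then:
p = -1.95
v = 0.56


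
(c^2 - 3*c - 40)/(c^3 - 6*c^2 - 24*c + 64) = (c + 5)/(c^2 + 2*c - 8)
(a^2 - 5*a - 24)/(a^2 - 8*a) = (a + 3)/a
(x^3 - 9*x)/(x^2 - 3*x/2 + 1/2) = 2*x*(x^2 - 9)/(2*x^2 - 3*x + 1)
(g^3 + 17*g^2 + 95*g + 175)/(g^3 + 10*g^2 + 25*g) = (g + 7)/g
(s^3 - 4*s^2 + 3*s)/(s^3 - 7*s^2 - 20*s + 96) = s*(s - 1)/(s^2 - 4*s - 32)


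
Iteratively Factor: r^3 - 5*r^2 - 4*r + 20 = (r - 2)*(r^2 - 3*r - 10) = (r - 2)*(r + 2)*(r - 5)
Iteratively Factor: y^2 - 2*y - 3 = (y + 1)*(y - 3)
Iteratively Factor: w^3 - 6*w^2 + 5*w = (w - 1)*(w^2 - 5*w) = w*(w - 1)*(w - 5)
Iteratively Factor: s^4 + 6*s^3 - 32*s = (s)*(s^3 + 6*s^2 - 32) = s*(s + 4)*(s^2 + 2*s - 8) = s*(s - 2)*(s + 4)*(s + 4)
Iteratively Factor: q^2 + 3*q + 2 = (q + 1)*(q + 2)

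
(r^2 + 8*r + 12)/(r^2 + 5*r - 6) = (r + 2)/(r - 1)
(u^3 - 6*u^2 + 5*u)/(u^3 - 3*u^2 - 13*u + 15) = u/(u + 3)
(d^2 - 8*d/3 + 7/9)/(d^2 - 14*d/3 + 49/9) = (3*d - 1)/(3*d - 7)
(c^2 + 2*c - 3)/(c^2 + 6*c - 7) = (c + 3)/(c + 7)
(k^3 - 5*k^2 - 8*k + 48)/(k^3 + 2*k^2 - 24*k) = (k^2 - k - 12)/(k*(k + 6))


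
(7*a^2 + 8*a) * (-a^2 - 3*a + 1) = -7*a^4 - 29*a^3 - 17*a^2 + 8*a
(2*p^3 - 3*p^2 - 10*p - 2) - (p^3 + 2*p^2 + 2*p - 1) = p^3 - 5*p^2 - 12*p - 1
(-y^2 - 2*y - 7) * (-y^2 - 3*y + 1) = y^4 + 5*y^3 + 12*y^2 + 19*y - 7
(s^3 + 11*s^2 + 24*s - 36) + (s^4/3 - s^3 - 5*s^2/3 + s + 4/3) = s^4/3 + 28*s^2/3 + 25*s - 104/3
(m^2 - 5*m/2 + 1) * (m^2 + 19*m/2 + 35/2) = m^4 + 7*m^3 - 21*m^2/4 - 137*m/4 + 35/2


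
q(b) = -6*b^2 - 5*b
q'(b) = -12*b - 5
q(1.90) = -31.16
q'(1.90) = -27.80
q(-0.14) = 0.58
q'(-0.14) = -3.32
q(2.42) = -47.24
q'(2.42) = -34.04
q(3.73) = -102.13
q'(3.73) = -49.76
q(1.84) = -29.51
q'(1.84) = -27.08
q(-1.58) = -7.08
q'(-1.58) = 13.96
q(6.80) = -311.44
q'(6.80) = -86.60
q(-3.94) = -73.44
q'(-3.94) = 42.28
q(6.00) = -246.00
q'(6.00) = -77.00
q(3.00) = -69.00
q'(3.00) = -41.00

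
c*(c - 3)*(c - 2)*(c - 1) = c^4 - 6*c^3 + 11*c^2 - 6*c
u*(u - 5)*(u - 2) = u^3 - 7*u^2 + 10*u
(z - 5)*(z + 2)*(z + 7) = z^3 + 4*z^2 - 31*z - 70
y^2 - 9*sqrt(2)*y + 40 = (y - 5*sqrt(2))*(y - 4*sqrt(2))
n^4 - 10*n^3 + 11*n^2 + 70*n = n*(n - 7)*(n - 5)*(n + 2)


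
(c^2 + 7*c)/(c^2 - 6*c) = (c + 7)/(c - 6)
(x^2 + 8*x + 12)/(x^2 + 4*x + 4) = (x + 6)/(x + 2)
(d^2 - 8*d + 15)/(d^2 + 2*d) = (d^2 - 8*d + 15)/(d*(d + 2))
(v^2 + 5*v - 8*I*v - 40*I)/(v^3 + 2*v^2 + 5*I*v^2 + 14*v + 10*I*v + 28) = (v^2 + v*(5 - 8*I) - 40*I)/(v^3 + v^2*(2 + 5*I) + v*(14 + 10*I) + 28)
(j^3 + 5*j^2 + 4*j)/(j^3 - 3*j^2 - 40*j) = (j^2 + 5*j + 4)/(j^2 - 3*j - 40)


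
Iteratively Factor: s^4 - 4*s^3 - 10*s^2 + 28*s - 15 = (s + 3)*(s^3 - 7*s^2 + 11*s - 5) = (s - 5)*(s + 3)*(s^2 - 2*s + 1) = (s - 5)*(s - 1)*(s + 3)*(s - 1)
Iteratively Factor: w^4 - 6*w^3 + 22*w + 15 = (w + 1)*(w^3 - 7*w^2 + 7*w + 15) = (w - 3)*(w + 1)*(w^2 - 4*w - 5) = (w - 5)*(w - 3)*(w + 1)*(w + 1)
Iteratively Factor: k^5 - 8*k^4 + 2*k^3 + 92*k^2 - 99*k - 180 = (k - 4)*(k^4 - 4*k^3 - 14*k^2 + 36*k + 45) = (k - 4)*(k + 1)*(k^3 - 5*k^2 - 9*k + 45) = (k - 5)*(k - 4)*(k + 1)*(k^2 - 9) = (k - 5)*(k - 4)*(k - 3)*(k + 1)*(k + 3)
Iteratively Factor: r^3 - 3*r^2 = (r - 3)*(r^2) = r*(r - 3)*(r)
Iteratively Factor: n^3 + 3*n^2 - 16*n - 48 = (n + 4)*(n^2 - n - 12) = (n - 4)*(n + 4)*(n + 3)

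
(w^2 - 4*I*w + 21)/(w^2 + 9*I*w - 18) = (w - 7*I)/(w + 6*I)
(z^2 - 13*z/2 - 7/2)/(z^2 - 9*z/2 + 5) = (2*z^2 - 13*z - 7)/(2*z^2 - 9*z + 10)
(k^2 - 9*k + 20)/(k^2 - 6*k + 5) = (k - 4)/(k - 1)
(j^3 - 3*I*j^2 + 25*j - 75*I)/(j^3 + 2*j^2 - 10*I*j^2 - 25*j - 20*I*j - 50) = (j^2 + 2*I*j + 15)/(j^2 + j*(2 - 5*I) - 10*I)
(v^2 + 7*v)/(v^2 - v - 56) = v/(v - 8)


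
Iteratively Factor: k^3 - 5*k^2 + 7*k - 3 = (k - 1)*(k^2 - 4*k + 3) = (k - 1)^2*(k - 3)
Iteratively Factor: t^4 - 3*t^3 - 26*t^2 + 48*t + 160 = (t - 4)*(t^3 + t^2 - 22*t - 40) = (t - 4)*(t + 2)*(t^2 - t - 20) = (t - 4)*(t + 2)*(t + 4)*(t - 5)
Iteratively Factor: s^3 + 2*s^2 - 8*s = (s - 2)*(s^2 + 4*s) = (s - 2)*(s + 4)*(s)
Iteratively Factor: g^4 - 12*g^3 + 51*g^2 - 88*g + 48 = (g - 3)*(g^3 - 9*g^2 + 24*g - 16) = (g - 3)*(g - 1)*(g^2 - 8*g + 16) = (g - 4)*(g - 3)*(g - 1)*(g - 4)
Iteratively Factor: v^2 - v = (v)*(v - 1)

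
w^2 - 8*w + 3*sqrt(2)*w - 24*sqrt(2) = (w - 8)*(w + 3*sqrt(2))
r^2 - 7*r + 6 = (r - 6)*(r - 1)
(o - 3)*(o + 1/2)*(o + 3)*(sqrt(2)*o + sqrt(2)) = sqrt(2)*o^4 + 3*sqrt(2)*o^3/2 - 17*sqrt(2)*o^2/2 - 27*sqrt(2)*o/2 - 9*sqrt(2)/2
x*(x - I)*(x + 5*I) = x^3 + 4*I*x^2 + 5*x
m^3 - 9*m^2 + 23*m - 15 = (m - 5)*(m - 3)*(m - 1)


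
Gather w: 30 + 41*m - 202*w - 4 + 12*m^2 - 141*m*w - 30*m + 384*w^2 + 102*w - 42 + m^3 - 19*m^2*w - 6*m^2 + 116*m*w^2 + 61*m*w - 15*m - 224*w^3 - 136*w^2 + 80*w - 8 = m^3 + 6*m^2 - 4*m - 224*w^3 + w^2*(116*m + 248) + w*(-19*m^2 - 80*m - 20) - 24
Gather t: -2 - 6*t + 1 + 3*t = -3*t - 1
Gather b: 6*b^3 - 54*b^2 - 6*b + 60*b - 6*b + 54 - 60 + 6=6*b^3 - 54*b^2 + 48*b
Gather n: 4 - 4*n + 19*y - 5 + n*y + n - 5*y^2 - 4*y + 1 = n*(y - 3) - 5*y^2 + 15*y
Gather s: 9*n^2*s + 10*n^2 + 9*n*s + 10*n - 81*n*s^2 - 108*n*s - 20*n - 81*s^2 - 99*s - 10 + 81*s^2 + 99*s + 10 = 10*n^2 - 81*n*s^2 - 10*n + s*(9*n^2 - 99*n)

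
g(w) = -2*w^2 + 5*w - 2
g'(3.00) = -7.00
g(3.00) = -5.00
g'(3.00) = -7.00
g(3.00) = -5.00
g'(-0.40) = 6.60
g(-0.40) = -4.32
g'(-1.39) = 10.56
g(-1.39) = -12.81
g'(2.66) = -5.64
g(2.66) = -2.85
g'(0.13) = 4.48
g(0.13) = -1.38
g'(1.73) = -1.92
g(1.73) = 0.66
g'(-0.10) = 5.40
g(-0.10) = -2.52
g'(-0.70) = 7.80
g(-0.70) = -6.48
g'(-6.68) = 31.72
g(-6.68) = -124.64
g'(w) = 5 - 4*w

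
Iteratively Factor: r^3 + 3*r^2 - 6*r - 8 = (r + 4)*(r^2 - r - 2) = (r + 1)*(r + 4)*(r - 2)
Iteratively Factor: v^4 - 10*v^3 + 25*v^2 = (v)*(v^3 - 10*v^2 + 25*v) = v*(v - 5)*(v^2 - 5*v) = v*(v - 5)^2*(v)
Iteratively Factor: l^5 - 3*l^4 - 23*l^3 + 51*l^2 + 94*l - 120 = (l - 1)*(l^4 - 2*l^3 - 25*l^2 + 26*l + 120) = (l - 1)*(l + 4)*(l^3 - 6*l^2 - l + 30) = (l - 1)*(l + 2)*(l + 4)*(l^2 - 8*l + 15) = (l - 5)*(l - 1)*(l + 2)*(l + 4)*(l - 3)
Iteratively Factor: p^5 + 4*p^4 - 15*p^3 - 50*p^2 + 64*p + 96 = (p - 2)*(p^4 + 6*p^3 - 3*p^2 - 56*p - 48) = (p - 2)*(p + 4)*(p^3 + 2*p^2 - 11*p - 12) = (p - 2)*(p + 4)^2*(p^2 - 2*p - 3) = (p - 2)*(p + 1)*(p + 4)^2*(p - 3)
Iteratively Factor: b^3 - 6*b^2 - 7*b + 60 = (b - 5)*(b^2 - b - 12) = (b - 5)*(b - 4)*(b + 3)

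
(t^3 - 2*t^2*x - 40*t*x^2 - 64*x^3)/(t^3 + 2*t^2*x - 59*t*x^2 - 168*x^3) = (t^2 + 6*t*x + 8*x^2)/(t^2 + 10*t*x + 21*x^2)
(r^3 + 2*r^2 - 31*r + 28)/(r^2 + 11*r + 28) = (r^2 - 5*r + 4)/(r + 4)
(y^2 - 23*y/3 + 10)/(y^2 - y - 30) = (y - 5/3)/(y + 5)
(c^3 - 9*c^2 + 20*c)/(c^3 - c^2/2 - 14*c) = 2*(c - 5)/(2*c + 7)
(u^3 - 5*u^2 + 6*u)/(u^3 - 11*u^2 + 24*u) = (u - 2)/(u - 8)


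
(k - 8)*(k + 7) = k^2 - k - 56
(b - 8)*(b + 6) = b^2 - 2*b - 48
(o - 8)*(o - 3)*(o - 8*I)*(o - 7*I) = o^4 - 11*o^3 - 15*I*o^3 - 32*o^2 + 165*I*o^2 + 616*o - 360*I*o - 1344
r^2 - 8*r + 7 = (r - 7)*(r - 1)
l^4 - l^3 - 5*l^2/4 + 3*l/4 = l*(l - 3/2)*(l - 1/2)*(l + 1)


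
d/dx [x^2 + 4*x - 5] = 2*x + 4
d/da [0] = 0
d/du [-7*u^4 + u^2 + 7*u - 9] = -28*u^3 + 2*u + 7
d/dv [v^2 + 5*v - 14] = 2*v + 5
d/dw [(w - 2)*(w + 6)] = 2*w + 4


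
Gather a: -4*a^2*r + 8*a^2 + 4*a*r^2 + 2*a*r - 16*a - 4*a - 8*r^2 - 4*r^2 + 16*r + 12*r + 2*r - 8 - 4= a^2*(8 - 4*r) + a*(4*r^2 + 2*r - 20) - 12*r^2 + 30*r - 12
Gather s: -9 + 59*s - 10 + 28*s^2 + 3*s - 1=28*s^2 + 62*s - 20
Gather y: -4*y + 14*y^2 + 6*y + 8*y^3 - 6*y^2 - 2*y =8*y^3 + 8*y^2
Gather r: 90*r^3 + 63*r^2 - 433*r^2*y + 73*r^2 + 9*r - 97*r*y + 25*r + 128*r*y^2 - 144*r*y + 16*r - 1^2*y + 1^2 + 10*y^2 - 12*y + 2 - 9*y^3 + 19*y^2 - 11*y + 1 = 90*r^3 + r^2*(136 - 433*y) + r*(128*y^2 - 241*y + 50) - 9*y^3 + 29*y^2 - 24*y + 4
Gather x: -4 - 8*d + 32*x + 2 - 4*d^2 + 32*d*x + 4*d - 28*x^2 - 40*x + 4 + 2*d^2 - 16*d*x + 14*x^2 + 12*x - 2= -2*d^2 - 4*d - 14*x^2 + x*(16*d + 4)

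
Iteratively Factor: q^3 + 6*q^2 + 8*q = (q + 4)*(q^2 + 2*q) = q*(q + 4)*(q + 2)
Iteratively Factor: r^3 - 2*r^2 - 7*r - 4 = (r + 1)*(r^2 - 3*r - 4) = (r + 1)^2*(r - 4)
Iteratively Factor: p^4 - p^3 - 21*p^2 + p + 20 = (p - 5)*(p^3 + 4*p^2 - p - 4) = (p - 5)*(p + 1)*(p^2 + 3*p - 4) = (p - 5)*(p + 1)*(p + 4)*(p - 1)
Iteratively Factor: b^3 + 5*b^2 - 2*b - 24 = (b + 3)*(b^2 + 2*b - 8) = (b + 3)*(b + 4)*(b - 2)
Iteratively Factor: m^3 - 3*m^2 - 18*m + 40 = (m - 5)*(m^2 + 2*m - 8) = (m - 5)*(m - 2)*(m + 4)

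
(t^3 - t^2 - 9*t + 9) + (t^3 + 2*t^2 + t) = 2*t^3 + t^2 - 8*t + 9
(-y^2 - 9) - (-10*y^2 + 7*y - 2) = 9*y^2 - 7*y - 7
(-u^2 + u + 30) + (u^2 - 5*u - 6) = 24 - 4*u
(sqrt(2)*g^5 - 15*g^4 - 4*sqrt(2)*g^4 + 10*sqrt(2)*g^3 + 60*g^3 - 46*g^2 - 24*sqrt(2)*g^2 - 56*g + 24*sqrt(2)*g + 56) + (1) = sqrt(2)*g^5 - 15*g^4 - 4*sqrt(2)*g^4 + 10*sqrt(2)*g^3 + 60*g^3 - 46*g^2 - 24*sqrt(2)*g^2 - 56*g + 24*sqrt(2)*g + 57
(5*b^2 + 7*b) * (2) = 10*b^2 + 14*b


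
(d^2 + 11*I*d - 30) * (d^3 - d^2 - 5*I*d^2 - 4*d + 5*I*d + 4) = d^5 - d^4 + 6*I*d^4 + 21*d^3 - 6*I*d^3 - 21*d^2 + 106*I*d^2 + 120*d - 106*I*d - 120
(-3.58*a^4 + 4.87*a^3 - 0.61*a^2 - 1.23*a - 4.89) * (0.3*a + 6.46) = -1.074*a^5 - 21.6658*a^4 + 31.2772*a^3 - 4.3096*a^2 - 9.4128*a - 31.5894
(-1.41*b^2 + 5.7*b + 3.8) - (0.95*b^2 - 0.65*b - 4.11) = -2.36*b^2 + 6.35*b + 7.91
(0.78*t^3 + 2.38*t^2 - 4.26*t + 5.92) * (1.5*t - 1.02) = 1.17*t^4 + 2.7744*t^3 - 8.8176*t^2 + 13.2252*t - 6.0384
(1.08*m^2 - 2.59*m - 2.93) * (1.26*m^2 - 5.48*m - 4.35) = 1.3608*m^4 - 9.1818*m^3 + 5.8034*m^2 + 27.3229*m + 12.7455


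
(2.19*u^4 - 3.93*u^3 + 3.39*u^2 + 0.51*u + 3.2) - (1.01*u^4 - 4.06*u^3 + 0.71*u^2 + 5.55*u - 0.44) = 1.18*u^4 + 0.129999999999999*u^3 + 2.68*u^2 - 5.04*u + 3.64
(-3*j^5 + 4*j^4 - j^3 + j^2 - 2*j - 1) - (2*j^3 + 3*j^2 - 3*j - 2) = -3*j^5 + 4*j^4 - 3*j^3 - 2*j^2 + j + 1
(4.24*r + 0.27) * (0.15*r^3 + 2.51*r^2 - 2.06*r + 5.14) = 0.636*r^4 + 10.6829*r^3 - 8.0567*r^2 + 21.2374*r + 1.3878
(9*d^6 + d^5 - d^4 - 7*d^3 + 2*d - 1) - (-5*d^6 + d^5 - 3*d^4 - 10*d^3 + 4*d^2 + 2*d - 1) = 14*d^6 + 2*d^4 + 3*d^3 - 4*d^2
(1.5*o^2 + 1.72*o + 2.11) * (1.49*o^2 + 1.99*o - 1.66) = 2.235*o^4 + 5.5478*o^3 + 4.0767*o^2 + 1.3437*o - 3.5026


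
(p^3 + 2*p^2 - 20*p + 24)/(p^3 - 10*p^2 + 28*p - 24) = (p + 6)/(p - 6)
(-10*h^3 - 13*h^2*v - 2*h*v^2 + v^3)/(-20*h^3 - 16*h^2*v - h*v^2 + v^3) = (h + v)/(2*h + v)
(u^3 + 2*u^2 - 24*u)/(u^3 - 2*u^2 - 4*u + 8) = u*(u^2 + 2*u - 24)/(u^3 - 2*u^2 - 4*u + 8)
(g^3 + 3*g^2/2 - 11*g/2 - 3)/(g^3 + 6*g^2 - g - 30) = (g + 1/2)/(g + 5)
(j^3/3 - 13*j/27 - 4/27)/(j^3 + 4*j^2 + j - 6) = (9*j^3 - 13*j - 4)/(27*(j^3 + 4*j^2 + j - 6))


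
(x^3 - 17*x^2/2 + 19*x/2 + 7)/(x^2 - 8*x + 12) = (2*x^2 - 13*x - 7)/(2*(x - 6))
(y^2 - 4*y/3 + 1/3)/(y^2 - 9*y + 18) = (3*y^2 - 4*y + 1)/(3*(y^2 - 9*y + 18))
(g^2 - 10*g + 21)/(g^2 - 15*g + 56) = (g - 3)/(g - 8)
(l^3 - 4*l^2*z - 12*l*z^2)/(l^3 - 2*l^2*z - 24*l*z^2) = (l + 2*z)/(l + 4*z)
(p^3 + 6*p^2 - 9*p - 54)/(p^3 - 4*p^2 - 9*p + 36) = (p + 6)/(p - 4)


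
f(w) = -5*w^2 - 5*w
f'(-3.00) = 25.00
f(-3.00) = -30.00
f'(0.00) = -5.00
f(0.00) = 0.00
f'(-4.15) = 36.50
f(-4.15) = -65.36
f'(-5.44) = 49.40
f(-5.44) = -120.77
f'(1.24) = -17.40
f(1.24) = -13.89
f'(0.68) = -11.80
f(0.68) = -5.71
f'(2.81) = -33.10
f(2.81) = -53.53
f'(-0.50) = 0.00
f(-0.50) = 1.25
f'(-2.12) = 16.20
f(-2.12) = -11.87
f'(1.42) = -19.20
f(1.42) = -17.18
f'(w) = -10*w - 5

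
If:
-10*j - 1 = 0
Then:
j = -1/10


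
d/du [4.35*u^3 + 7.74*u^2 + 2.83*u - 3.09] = 13.05*u^2 + 15.48*u + 2.83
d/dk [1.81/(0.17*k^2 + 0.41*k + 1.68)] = (-0.6154*k - 0.7421)/(0.17*k^2 + 0.41*k + 1.68)^2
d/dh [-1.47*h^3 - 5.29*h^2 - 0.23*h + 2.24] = -4.41*h^2 - 10.58*h - 0.23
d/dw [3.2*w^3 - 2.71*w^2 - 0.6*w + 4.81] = 9.6*w^2 - 5.42*w - 0.6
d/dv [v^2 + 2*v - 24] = 2*v + 2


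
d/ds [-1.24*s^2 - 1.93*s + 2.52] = -2.48*s - 1.93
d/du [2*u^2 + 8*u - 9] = 4*u + 8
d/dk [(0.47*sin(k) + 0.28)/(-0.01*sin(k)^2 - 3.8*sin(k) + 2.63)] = (0.0047*sin(k)^2 + 0.00560000000000005*sin(k) + 2.3001)*cos(k)/(0.0001*sin(k)^4 + 0.076*sin(k)^3 + 14.3874*sin(k)^2 - 19.988*sin(k) + 6.9169)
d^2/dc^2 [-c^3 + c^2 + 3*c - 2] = 2 - 6*c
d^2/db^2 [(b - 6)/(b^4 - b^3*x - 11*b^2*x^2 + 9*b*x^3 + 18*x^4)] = 2*((b - 6)*(4*b^3 - 3*b^2*x - 22*b*x^2 + 9*x^3)^2 + (-4*b^3 + 3*b^2*x + 22*b*x^2 - 9*x^3 + (b - 6)*(-6*b^2 + 3*b*x + 11*x^2))*(b^4 - b^3*x - 11*b^2*x^2 + 9*b*x^3 + 18*x^4))/(b^4 - b^3*x - 11*b^2*x^2 + 9*b*x^3 + 18*x^4)^3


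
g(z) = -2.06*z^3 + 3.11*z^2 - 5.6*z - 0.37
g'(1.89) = -15.92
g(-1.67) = 27.25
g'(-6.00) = -265.40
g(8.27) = -999.14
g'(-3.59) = -107.58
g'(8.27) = -376.83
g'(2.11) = -19.99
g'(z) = -6.18*z^2 + 6.22*z - 5.6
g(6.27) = -420.99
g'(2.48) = -28.18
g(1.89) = -13.75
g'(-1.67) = -33.22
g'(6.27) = -209.55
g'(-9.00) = -562.16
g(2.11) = -17.69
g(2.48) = -26.55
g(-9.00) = 1803.68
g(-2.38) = 58.35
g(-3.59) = 155.13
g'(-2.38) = -55.41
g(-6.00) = 590.15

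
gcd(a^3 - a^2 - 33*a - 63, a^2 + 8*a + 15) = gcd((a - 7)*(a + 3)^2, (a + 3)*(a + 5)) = a + 3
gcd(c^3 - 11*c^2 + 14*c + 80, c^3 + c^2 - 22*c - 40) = c^2 - 3*c - 10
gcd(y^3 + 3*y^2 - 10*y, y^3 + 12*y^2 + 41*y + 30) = y + 5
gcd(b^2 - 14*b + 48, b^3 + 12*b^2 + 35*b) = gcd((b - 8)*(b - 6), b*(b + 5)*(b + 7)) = 1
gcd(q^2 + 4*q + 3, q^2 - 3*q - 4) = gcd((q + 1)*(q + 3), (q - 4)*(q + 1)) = q + 1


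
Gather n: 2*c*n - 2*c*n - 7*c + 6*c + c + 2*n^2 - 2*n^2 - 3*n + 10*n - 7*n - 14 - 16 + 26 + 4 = 0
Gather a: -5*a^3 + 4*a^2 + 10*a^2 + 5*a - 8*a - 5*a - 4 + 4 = -5*a^3 + 14*a^2 - 8*a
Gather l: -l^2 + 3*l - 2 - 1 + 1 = -l^2 + 3*l - 2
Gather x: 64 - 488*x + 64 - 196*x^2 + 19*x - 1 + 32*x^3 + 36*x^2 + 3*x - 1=32*x^3 - 160*x^2 - 466*x + 126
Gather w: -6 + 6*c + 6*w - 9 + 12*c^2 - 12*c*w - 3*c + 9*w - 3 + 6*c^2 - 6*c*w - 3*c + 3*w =18*c^2 + w*(18 - 18*c) - 18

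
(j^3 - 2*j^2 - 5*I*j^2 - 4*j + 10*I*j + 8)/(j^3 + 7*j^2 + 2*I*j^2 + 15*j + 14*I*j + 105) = (j^3 + j^2*(-2 - 5*I) + j*(-4 + 10*I) + 8)/(j^3 + j^2*(7 + 2*I) + j*(15 + 14*I) + 105)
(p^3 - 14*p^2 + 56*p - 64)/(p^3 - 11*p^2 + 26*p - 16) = (p - 4)/(p - 1)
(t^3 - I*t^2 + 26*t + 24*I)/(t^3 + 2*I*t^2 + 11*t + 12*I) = (t - 6*I)/(t - 3*I)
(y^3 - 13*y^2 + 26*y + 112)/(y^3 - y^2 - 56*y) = (y^2 - 5*y - 14)/(y*(y + 7))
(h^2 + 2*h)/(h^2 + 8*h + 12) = h/(h + 6)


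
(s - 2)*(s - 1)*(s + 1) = s^3 - 2*s^2 - s + 2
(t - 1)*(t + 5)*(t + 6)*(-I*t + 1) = -I*t^4 + t^3 - 10*I*t^3 + 10*t^2 - 19*I*t^2 + 19*t + 30*I*t - 30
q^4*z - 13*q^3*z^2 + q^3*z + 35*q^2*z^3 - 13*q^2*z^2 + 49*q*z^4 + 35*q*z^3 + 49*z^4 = (q - 7*z)^2*(q + z)*(q*z + z)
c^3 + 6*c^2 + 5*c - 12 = (c - 1)*(c + 3)*(c + 4)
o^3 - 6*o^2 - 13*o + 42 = (o - 7)*(o - 2)*(o + 3)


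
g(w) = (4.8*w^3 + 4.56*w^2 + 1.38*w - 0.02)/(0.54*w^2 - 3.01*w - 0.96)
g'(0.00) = -1.50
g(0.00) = 0.02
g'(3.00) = -32.39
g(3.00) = -34.07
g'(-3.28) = 4.81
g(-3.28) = -8.48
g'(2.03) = -14.20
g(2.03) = -12.74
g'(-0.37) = -9.94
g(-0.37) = -0.66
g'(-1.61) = 2.77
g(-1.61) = -1.98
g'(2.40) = -19.38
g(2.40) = -18.90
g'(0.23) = -1.99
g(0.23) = -0.37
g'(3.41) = -47.25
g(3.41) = -50.16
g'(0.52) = -3.08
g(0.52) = -1.10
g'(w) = (3.01 - 1.08*w)*(4.8*w^3 + 4.56*w^2 + 1.38*w - 0.02)/(0.54*w^2 - 3.01*w - 0.96)^2 + (14.4*w^2 + 9.12*w + 1.38)/(0.54*w^2 - 3.01*w - 0.96) = (2.592*w^4 - 28.896*w^3 - 28.2948*w^2 - 8.7336*w - 1.385)/(0.2916*w^4 - 3.2508*w^3 + 8.0233*w^2 + 5.7792*w + 0.9216)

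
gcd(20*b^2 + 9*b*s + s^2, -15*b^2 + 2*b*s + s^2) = 5*b + s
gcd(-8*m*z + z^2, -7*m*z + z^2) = z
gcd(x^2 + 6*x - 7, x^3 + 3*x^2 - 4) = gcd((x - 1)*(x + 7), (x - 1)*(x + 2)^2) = x - 1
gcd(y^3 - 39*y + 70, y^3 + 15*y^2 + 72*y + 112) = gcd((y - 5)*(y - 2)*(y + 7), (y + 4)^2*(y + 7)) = y + 7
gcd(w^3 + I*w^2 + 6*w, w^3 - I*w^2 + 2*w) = w^2 - 2*I*w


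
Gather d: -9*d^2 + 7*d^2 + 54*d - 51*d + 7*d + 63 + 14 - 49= -2*d^2 + 10*d + 28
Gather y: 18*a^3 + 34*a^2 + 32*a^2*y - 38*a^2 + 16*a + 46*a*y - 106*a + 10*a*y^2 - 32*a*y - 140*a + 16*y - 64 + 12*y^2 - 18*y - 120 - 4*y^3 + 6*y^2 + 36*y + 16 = 18*a^3 - 4*a^2 - 230*a - 4*y^3 + y^2*(10*a + 18) + y*(32*a^2 + 14*a + 34) - 168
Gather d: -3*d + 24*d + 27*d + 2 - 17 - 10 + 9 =48*d - 16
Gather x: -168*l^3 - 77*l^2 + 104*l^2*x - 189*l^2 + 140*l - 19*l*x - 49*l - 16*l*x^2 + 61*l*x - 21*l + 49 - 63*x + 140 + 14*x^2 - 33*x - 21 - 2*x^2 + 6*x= -168*l^3 - 266*l^2 + 70*l + x^2*(12 - 16*l) + x*(104*l^2 + 42*l - 90) + 168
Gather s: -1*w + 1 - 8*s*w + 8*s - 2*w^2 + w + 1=s*(8 - 8*w) - 2*w^2 + 2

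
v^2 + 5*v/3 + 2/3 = (v + 2/3)*(v + 1)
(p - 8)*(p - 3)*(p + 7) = p^3 - 4*p^2 - 53*p + 168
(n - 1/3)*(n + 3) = n^2 + 8*n/3 - 1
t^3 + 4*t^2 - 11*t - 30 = (t - 3)*(t + 2)*(t + 5)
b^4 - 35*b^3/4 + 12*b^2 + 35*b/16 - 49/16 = (b - 7)*(b - 7/4)*(b - 1/2)*(b + 1/2)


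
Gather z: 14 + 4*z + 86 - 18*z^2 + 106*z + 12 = -18*z^2 + 110*z + 112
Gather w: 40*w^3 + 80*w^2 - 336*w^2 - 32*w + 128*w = 40*w^3 - 256*w^2 + 96*w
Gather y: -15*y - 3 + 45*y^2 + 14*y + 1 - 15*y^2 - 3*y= 30*y^2 - 4*y - 2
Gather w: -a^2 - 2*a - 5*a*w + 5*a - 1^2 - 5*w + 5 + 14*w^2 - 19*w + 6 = -a^2 + 3*a + 14*w^2 + w*(-5*a - 24) + 10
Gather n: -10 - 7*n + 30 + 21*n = 14*n + 20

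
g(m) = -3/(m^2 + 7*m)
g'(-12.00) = -0.01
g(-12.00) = -0.05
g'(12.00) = 0.00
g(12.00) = -0.01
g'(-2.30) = 0.06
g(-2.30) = 0.28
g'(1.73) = 0.14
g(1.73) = -0.20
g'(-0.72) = 0.82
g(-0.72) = 0.66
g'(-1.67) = 0.14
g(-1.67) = 0.34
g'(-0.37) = 3.12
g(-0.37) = 1.22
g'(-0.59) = 1.22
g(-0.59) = 0.79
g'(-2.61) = 0.04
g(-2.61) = 0.26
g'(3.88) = 0.02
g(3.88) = -0.07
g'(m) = -3*(-2*m - 7)/(m^2 + 7*m)^2 = 3*(2*m + 7)/(m^2*(m + 7)^2)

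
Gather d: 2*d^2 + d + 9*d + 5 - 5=2*d^2 + 10*d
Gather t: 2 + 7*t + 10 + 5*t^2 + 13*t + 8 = 5*t^2 + 20*t + 20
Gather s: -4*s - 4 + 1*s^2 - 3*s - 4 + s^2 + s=2*s^2 - 6*s - 8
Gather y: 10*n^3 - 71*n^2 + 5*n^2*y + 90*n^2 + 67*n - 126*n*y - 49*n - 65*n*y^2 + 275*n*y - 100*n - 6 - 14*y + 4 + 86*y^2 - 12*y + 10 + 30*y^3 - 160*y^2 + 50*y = 10*n^3 + 19*n^2 - 82*n + 30*y^3 + y^2*(-65*n - 74) + y*(5*n^2 + 149*n + 24) + 8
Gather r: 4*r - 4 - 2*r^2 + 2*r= -2*r^2 + 6*r - 4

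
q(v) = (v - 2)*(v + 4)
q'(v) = 2*v + 2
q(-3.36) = -3.43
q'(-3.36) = -4.72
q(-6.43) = 20.48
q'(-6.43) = -10.86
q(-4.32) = 2.02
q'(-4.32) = -6.64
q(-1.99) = -8.02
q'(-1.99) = -1.98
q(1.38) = -3.34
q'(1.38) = 4.76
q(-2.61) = -6.41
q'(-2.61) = -3.22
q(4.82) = 24.87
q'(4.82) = 11.64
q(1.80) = -1.16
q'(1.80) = 5.60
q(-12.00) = 112.00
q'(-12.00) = -22.00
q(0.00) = -8.00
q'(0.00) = 2.00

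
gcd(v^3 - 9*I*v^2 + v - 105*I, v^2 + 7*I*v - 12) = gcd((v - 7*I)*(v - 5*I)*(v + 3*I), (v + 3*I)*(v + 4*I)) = v + 3*I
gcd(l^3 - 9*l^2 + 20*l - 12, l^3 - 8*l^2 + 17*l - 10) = l^2 - 3*l + 2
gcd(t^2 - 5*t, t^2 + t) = t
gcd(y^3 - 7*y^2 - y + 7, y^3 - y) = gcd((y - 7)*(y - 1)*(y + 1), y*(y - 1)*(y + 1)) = y^2 - 1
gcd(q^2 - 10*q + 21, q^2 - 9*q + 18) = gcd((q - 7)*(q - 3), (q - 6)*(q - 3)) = q - 3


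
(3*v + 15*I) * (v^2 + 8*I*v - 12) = 3*v^3 + 39*I*v^2 - 156*v - 180*I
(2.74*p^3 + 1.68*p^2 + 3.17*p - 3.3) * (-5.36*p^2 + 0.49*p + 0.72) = -14.6864*p^5 - 7.6622*p^4 - 14.1952*p^3 + 20.4509*p^2 + 0.6654*p - 2.376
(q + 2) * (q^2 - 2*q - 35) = q^3 - 39*q - 70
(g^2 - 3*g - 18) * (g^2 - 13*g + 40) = g^4 - 16*g^3 + 61*g^2 + 114*g - 720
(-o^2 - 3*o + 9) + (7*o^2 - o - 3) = 6*o^2 - 4*o + 6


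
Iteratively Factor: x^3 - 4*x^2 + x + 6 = (x + 1)*(x^2 - 5*x + 6) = (x - 2)*(x + 1)*(x - 3)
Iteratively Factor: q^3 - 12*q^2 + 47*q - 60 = (q - 3)*(q^2 - 9*q + 20) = (q - 5)*(q - 3)*(q - 4)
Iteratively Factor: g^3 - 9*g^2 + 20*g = (g - 4)*(g^2 - 5*g) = (g - 5)*(g - 4)*(g)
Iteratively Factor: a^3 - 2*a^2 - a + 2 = (a + 1)*(a^2 - 3*a + 2) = (a - 2)*(a + 1)*(a - 1)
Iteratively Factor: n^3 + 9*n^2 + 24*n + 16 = (n + 1)*(n^2 + 8*n + 16) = (n + 1)*(n + 4)*(n + 4)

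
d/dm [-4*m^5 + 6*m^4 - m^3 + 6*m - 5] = -20*m^4 + 24*m^3 - 3*m^2 + 6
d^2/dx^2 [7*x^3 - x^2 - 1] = 42*x - 2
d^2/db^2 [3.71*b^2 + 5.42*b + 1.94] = 7.42000000000000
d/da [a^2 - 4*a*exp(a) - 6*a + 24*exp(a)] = -4*a*exp(a) + 2*a + 20*exp(a) - 6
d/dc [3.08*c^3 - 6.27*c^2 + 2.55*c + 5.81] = 9.24*c^2 - 12.54*c + 2.55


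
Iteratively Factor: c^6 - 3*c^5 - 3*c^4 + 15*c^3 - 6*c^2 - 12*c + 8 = (c - 2)*(c^5 - c^4 - 5*c^3 + 5*c^2 + 4*c - 4) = (c - 2)*(c + 2)*(c^4 - 3*c^3 + c^2 + 3*c - 2) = (c - 2)^2*(c + 2)*(c^3 - c^2 - c + 1) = (c - 2)^2*(c - 1)*(c + 2)*(c^2 - 1) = (c - 2)^2*(c - 1)*(c + 1)*(c + 2)*(c - 1)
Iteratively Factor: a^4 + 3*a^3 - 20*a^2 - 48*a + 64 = (a - 1)*(a^3 + 4*a^2 - 16*a - 64) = (a - 4)*(a - 1)*(a^2 + 8*a + 16) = (a - 4)*(a - 1)*(a + 4)*(a + 4)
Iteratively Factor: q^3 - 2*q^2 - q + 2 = (q + 1)*(q^2 - 3*q + 2) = (q - 1)*(q + 1)*(q - 2)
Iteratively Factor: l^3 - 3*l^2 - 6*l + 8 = (l - 4)*(l^2 + l - 2) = (l - 4)*(l + 2)*(l - 1)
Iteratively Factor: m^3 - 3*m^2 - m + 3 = (m - 1)*(m^2 - 2*m - 3) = (m - 3)*(m - 1)*(m + 1)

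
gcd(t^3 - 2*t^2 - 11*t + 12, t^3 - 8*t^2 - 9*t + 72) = t + 3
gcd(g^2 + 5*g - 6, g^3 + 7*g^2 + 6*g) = g + 6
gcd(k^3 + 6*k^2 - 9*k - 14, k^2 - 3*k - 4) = k + 1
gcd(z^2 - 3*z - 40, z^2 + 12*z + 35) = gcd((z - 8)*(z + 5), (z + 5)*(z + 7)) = z + 5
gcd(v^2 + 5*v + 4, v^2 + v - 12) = v + 4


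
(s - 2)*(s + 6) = s^2 + 4*s - 12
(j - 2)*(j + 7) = j^2 + 5*j - 14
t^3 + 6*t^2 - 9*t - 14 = (t - 2)*(t + 1)*(t + 7)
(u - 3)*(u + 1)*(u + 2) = u^3 - 7*u - 6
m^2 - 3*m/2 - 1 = (m - 2)*(m + 1/2)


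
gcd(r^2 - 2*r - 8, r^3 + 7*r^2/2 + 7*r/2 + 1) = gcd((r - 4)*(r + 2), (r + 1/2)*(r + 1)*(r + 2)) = r + 2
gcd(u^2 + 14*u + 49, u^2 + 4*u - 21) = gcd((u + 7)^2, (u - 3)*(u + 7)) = u + 7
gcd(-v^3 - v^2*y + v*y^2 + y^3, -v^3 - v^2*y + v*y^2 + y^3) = -v^3 - v^2*y + v*y^2 + y^3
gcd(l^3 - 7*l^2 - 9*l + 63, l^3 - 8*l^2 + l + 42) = l^2 - 10*l + 21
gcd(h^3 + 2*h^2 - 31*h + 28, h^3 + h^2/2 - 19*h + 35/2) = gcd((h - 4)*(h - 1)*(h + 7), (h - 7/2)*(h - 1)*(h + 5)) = h - 1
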